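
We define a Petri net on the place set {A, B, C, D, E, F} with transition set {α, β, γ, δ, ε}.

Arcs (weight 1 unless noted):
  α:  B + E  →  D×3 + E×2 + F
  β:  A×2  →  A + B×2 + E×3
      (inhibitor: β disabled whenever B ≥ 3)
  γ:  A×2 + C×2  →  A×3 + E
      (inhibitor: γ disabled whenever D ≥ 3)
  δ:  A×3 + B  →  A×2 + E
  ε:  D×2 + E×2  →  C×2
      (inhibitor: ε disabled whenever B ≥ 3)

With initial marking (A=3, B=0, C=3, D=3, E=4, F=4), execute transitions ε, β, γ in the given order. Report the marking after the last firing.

step 1: fire ε:  (A=3, B=0, C=3, D=3, E=4, F=4) → (A=3, B=0, C=5, D=1, E=2, F=4)
step 2: fire β:  (A=3, B=0, C=5, D=1, E=2, F=4) → (A=2, B=2, C=5, D=1, E=5, F=4)
step 3: fire γ:  (A=2, B=2, C=5, D=1, E=5, F=4) → (A=3, B=2, C=3, D=1, E=6, F=4)

(A=3, B=2, C=3, D=1, E=6, F=4)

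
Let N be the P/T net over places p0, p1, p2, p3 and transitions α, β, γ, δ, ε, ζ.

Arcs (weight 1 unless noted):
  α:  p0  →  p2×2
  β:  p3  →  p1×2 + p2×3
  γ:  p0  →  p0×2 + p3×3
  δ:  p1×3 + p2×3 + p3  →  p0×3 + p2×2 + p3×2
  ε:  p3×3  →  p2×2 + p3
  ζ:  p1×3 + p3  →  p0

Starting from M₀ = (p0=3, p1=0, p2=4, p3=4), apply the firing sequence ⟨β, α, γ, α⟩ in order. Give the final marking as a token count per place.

step 1: fire β:  (p0=3, p1=0, p2=4, p3=4) → (p0=3, p1=2, p2=7, p3=3)
step 2: fire α:  (p0=3, p1=2, p2=7, p3=3) → (p0=2, p1=2, p2=9, p3=3)
step 3: fire γ:  (p0=2, p1=2, p2=9, p3=3) → (p0=3, p1=2, p2=9, p3=6)
step 4: fire α:  (p0=3, p1=2, p2=9, p3=6) → (p0=2, p1=2, p2=11, p3=6)

(p0=2, p1=2, p2=11, p3=6)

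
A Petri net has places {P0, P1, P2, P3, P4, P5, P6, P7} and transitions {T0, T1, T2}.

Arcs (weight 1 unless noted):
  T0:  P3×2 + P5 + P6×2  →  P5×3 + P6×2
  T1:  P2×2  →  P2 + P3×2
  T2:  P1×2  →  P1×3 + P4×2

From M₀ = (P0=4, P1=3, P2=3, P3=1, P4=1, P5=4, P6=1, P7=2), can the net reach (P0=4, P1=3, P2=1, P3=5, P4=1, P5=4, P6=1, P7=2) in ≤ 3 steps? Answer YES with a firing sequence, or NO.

YES — reachable via ⟨T1, T1⟩ (2 firings)

step 1: fire T1:  (P0=4, P1=3, P2=3, P3=1, P4=1, P5=4, P6=1, P7=2) → (P0=4, P1=3, P2=2, P3=3, P4=1, P5=4, P6=1, P7=2)
step 2: fire T1:  (P0=4, P1=3, P2=2, P3=3, P4=1, P5=4, P6=1, P7=2) → (P0=4, P1=3, P2=1, P3=5, P4=1, P5=4, P6=1, P7=2)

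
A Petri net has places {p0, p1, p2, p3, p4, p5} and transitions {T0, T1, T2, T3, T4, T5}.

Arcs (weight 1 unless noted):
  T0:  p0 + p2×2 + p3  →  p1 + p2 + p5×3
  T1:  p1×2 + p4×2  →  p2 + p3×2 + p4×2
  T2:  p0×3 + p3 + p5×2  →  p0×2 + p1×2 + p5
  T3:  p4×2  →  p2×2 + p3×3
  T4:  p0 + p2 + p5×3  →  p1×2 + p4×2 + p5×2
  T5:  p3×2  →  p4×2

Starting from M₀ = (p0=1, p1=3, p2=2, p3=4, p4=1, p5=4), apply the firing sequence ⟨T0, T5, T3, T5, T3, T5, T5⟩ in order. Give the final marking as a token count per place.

step 1: fire T0:  (p0=1, p1=3, p2=2, p3=4, p4=1, p5=4) → (p0=0, p1=4, p2=1, p3=3, p4=1, p5=7)
step 2: fire T5:  (p0=0, p1=4, p2=1, p3=3, p4=1, p5=7) → (p0=0, p1=4, p2=1, p3=1, p4=3, p5=7)
step 3: fire T3:  (p0=0, p1=4, p2=1, p3=1, p4=3, p5=7) → (p0=0, p1=4, p2=3, p3=4, p4=1, p5=7)
step 4: fire T5:  (p0=0, p1=4, p2=3, p3=4, p4=1, p5=7) → (p0=0, p1=4, p2=3, p3=2, p4=3, p5=7)
step 5: fire T3:  (p0=0, p1=4, p2=3, p3=2, p4=3, p5=7) → (p0=0, p1=4, p2=5, p3=5, p4=1, p5=7)
step 6: fire T5:  (p0=0, p1=4, p2=5, p3=5, p4=1, p5=7) → (p0=0, p1=4, p2=5, p3=3, p4=3, p5=7)
step 7: fire T5:  (p0=0, p1=4, p2=5, p3=3, p4=3, p5=7) → (p0=0, p1=4, p2=5, p3=1, p4=5, p5=7)

(p0=0, p1=4, p2=5, p3=1, p4=5, p5=7)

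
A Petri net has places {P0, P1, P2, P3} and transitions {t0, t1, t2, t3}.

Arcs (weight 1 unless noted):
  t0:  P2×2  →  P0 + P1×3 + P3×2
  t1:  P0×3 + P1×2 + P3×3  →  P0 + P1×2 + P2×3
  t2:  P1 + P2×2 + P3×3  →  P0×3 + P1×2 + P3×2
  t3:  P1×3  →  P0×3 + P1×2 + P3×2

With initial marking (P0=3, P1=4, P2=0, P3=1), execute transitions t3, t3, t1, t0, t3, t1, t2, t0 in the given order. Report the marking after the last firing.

(P0=13, P1=8, P2=0, P3=4)

step 1: fire t3:  (P0=3, P1=4, P2=0, P3=1) → (P0=6, P1=3, P2=0, P3=3)
step 2: fire t3:  (P0=6, P1=3, P2=0, P3=3) → (P0=9, P1=2, P2=0, P3=5)
step 3: fire t1:  (P0=9, P1=2, P2=0, P3=5) → (P0=7, P1=2, P2=3, P3=2)
step 4: fire t0:  (P0=7, P1=2, P2=3, P3=2) → (P0=8, P1=5, P2=1, P3=4)
step 5: fire t3:  (P0=8, P1=5, P2=1, P3=4) → (P0=11, P1=4, P2=1, P3=6)
step 6: fire t1:  (P0=11, P1=4, P2=1, P3=6) → (P0=9, P1=4, P2=4, P3=3)
step 7: fire t2:  (P0=9, P1=4, P2=4, P3=3) → (P0=12, P1=5, P2=2, P3=2)
step 8: fire t0:  (P0=12, P1=5, P2=2, P3=2) → (P0=13, P1=8, P2=0, P3=4)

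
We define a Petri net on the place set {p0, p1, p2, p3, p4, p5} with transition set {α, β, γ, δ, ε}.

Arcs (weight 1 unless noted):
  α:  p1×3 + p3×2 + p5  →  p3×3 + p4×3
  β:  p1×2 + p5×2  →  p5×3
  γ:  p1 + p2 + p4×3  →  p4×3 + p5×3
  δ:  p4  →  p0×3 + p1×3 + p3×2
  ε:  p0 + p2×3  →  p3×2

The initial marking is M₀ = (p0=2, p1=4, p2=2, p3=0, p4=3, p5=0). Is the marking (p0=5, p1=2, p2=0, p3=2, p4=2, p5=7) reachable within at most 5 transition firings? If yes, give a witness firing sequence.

NO — not reachable within 5 firings

depth 0: 1 marking
depth 1: 3 markings reached so far
depth 2: 7 markings reached so far
depth 3: 13 markings reached so far
depth 4: 22 markings reached so far
depth 5: 33 markings reached so far
target is not among the 33 markings reachable within 5 steps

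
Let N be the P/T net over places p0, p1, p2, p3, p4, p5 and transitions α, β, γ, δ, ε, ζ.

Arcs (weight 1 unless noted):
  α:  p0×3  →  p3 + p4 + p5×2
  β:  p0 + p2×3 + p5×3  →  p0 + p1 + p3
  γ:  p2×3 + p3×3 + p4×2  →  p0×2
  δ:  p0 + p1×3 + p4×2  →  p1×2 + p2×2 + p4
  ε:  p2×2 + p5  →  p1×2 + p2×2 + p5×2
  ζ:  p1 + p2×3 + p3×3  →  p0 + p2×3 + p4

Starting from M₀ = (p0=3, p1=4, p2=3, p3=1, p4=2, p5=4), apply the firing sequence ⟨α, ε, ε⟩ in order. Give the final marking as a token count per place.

(p0=0, p1=8, p2=3, p3=2, p4=3, p5=8)

step 1: fire α:  (p0=3, p1=4, p2=3, p3=1, p4=2, p5=4) → (p0=0, p1=4, p2=3, p3=2, p4=3, p5=6)
step 2: fire ε:  (p0=0, p1=4, p2=3, p3=2, p4=3, p5=6) → (p0=0, p1=6, p2=3, p3=2, p4=3, p5=7)
step 3: fire ε:  (p0=0, p1=6, p2=3, p3=2, p4=3, p5=7) → (p0=0, p1=8, p2=3, p3=2, p4=3, p5=8)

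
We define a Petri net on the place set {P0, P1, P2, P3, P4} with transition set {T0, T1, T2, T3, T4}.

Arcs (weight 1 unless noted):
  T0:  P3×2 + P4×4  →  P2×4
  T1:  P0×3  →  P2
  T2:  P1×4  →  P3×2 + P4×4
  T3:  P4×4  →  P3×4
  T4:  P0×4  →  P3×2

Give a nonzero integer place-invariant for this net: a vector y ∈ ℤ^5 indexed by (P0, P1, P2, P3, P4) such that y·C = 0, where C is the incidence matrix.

y = (P0:1, P1:3, P2:3, P3:2, P4:2)

Incidence matrix C (rows=places, cols=transitions):
       T0   T1   T2   T3   T4
   P0   0   -3    0    0   -4
   P1   0    0   -4    0    0
   P2   4    1    0    0    0
   P3  -2    0    2    4    2
   P4  -4    0    4   -4    0

Candidate y = [1, 3, 3, 2, 2]; check y·C column-wise:
  col T0: 1·0 + 3·0 + 3·4 + 2·-2 + 2·-4 = 0
  col T1: 1·-3 + 3·0 + 3·1 + 2·0 + 2·0 = 0
  col T2: 1·0 + 3·-4 + 3·0 + 2·2 + 2·4 = 0
  col T3: 1·0 + 3·0 + 3·0 + 2·4 + 2·-4 = 0
  col T4: 1·-4 + 3·0 + 3·0 + 2·2 + 2·0 = 0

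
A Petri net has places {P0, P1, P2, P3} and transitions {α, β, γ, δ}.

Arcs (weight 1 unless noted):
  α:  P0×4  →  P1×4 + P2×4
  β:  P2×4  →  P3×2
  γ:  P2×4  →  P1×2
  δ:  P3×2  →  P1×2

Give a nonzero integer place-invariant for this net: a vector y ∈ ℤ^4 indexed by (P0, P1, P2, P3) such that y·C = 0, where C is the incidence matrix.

Incidence matrix C (rows=places, cols=transitions):
        α    β    γ    δ
   P0  -4    0    0    0
   P1   4    0    2    2
   P2   4   -4   -4    0
   P3   0    2    0   -2

Candidate y = [3, 2, 1, 2]; check y·C column-wise:
  col α: 3·-4 + 2·4 + 1·4 + 2·0 = 0
  col β: 3·0 + 2·0 + 1·-4 + 2·2 = 0
  col γ: 3·0 + 2·2 + 1·-4 + 2·0 = 0
  col δ: 3·0 + 2·2 + 1·0 + 2·-2 = 0

y = (P0:3, P1:2, P2:1, P3:2)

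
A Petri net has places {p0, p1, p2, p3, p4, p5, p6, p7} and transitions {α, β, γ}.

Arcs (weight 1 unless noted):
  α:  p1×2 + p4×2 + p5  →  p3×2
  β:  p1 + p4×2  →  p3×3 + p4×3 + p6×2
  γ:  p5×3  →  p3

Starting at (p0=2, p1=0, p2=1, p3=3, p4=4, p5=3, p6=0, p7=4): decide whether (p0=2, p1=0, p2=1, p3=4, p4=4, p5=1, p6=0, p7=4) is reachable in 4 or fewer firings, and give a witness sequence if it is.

NO — not reachable within 4 firings

depth 0: 1 marking
depth 1: 2 markings reached so far
depth 2: 2 markings reached so far
(frontier empty at depth 2; search complete)
target is not among the 2 markings reachable within 4 steps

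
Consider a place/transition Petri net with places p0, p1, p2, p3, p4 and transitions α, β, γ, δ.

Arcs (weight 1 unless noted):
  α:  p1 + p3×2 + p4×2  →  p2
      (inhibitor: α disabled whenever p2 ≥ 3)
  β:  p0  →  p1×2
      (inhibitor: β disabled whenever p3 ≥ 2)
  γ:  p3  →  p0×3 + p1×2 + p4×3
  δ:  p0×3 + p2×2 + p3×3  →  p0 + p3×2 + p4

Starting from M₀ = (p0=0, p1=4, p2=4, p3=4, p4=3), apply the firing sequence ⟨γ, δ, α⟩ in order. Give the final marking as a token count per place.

step 1: fire γ:  (p0=0, p1=4, p2=4, p3=4, p4=3) → (p0=3, p1=6, p2=4, p3=3, p4=6)
step 2: fire δ:  (p0=3, p1=6, p2=4, p3=3, p4=6) → (p0=1, p1=6, p2=2, p3=2, p4=7)
step 3: fire α:  (p0=1, p1=6, p2=2, p3=2, p4=7) → (p0=1, p1=5, p2=3, p3=0, p4=5)

(p0=1, p1=5, p2=3, p3=0, p4=5)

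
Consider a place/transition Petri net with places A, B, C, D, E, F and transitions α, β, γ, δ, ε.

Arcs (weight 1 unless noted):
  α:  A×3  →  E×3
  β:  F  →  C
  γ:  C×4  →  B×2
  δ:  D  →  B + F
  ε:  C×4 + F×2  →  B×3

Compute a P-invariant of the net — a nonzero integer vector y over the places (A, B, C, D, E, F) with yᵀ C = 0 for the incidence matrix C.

y = (A:1, B:0, C:0, D:0, E:1, F:0)

Incidence matrix C (rows=places, cols=transitions):
        α    β    γ    δ    ε
    A  -3    0    0    0    0
    B   0    0    2    1    3
    C   0    1   -4    0   -4
    D   0    0    0   -1    0
    E   3    0    0    0    0
    F   0   -1    0    1   -2

Candidate y = [1, 0, 0, 0, 1, 0]; check y·C column-wise:
  col α: 1·-3 + 1·3 = 0
  col β: 1·0 + 0·1 + 1·0 + 0·-1 = 0
  col γ: 1·0 + 0·2 + 0·-4 + 1·0 = 0
  col δ: 1·0 + 0·1 + 0·-1 + 1·0 + 0·1 = 0
  col ε: 1·0 + 0·3 + 0·-4 + 1·0 + 0·-2 = 0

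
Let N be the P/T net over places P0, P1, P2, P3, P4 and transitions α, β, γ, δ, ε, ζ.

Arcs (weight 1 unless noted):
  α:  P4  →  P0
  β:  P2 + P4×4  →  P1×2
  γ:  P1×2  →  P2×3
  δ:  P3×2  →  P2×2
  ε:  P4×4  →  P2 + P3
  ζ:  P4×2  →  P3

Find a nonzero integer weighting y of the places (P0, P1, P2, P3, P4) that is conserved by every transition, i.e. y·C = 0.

Incidence matrix C (rows=places, cols=transitions):
        α    β    γ    δ    ε    ζ
   P0   1    0    0    0    0    0
   P1   0    2   -2    0    0    0
   P2   0   -1    3    2    1    0
   P3   0    0    0   -2    1    1
   P4  -1   -4    0    0   -4   -2

Candidate y = [1, 3, 2, 2, 1]; check y·C column-wise:
  col α: 1·1 + 3·0 + 2·0 + 2·0 + 1·-1 = 0
  col β: 1·0 + 3·2 + 2·-1 + 2·0 + 1·-4 = 0
  col γ: 1·0 + 3·-2 + 2·3 + 2·0 + 1·0 = 0
  col δ: 1·0 + 3·0 + 2·2 + 2·-2 + 1·0 = 0
  col ε: 1·0 + 3·0 + 2·1 + 2·1 + 1·-4 = 0
  col ζ: 1·0 + 3·0 + 2·0 + 2·1 + 1·-2 = 0

y = (P0:1, P1:3, P2:2, P3:2, P4:1)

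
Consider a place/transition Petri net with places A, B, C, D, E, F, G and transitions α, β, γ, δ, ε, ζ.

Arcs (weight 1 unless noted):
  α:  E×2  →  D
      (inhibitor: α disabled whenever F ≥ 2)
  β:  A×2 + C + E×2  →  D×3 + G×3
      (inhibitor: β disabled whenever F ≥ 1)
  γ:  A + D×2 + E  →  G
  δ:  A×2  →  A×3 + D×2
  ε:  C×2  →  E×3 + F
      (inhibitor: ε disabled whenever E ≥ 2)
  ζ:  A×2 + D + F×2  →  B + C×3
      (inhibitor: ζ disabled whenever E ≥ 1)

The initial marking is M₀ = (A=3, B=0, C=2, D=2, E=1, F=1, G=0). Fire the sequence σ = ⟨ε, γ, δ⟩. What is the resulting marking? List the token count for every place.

(A=3, B=0, C=0, D=2, E=3, F=2, G=1)

step 1: fire ε:  (A=3, B=0, C=2, D=2, E=1, F=1, G=0) → (A=3, B=0, C=0, D=2, E=4, F=2, G=0)
step 2: fire γ:  (A=3, B=0, C=0, D=2, E=4, F=2, G=0) → (A=2, B=0, C=0, D=0, E=3, F=2, G=1)
step 3: fire δ:  (A=2, B=0, C=0, D=0, E=3, F=2, G=1) → (A=3, B=0, C=0, D=2, E=3, F=2, G=1)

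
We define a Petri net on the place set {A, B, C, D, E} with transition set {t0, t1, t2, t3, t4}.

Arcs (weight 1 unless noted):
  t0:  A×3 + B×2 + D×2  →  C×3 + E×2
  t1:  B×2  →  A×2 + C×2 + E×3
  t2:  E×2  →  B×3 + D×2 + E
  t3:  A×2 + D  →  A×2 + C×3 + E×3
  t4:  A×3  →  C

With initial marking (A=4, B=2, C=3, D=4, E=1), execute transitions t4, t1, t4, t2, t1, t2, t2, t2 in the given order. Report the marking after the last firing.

step 1: fire t4:  (A=4, B=2, C=3, D=4, E=1) → (A=1, B=2, C=4, D=4, E=1)
step 2: fire t1:  (A=1, B=2, C=4, D=4, E=1) → (A=3, B=0, C=6, D=4, E=4)
step 3: fire t4:  (A=3, B=0, C=6, D=4, E=4) → (A=0, B=0, C=7, D=4, E=4)
step 4: fire t2:  (A=0, B=0, C=7, D=4, E=4) → (A=0, B=3, C=7, D=6, E=3)
step 5: fire t1:  (A=0, B=3, C=7, D=6, E=3) → (A=2, B=1, C=9, D=6, E=6)
step 6: fire t2:  (A=2, B=1, C=9, D=6, E=6) → (A=2, B=4, C=9, D=8, E=5)
step 7: fire t2:  (A=2, B=4, C=9, D=8, E=5) → (A=2, B=7, C=9, D=10, E=4)
step 8: fire t2:  (A=2, B=7, C=9, D=10, E=4) → (A=2, B=10, C=9, D=12, E=3)

(A=2, B=10, C=9, D=12, E=3)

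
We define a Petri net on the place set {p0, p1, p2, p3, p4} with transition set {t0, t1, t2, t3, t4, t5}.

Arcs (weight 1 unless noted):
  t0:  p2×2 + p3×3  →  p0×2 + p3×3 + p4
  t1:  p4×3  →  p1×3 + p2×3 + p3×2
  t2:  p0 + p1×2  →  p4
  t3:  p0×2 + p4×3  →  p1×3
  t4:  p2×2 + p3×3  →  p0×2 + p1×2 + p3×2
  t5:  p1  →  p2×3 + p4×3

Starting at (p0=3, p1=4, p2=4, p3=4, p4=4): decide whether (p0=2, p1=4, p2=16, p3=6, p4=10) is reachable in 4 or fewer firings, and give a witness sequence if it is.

NO — not reachable within 4 firings

depth 0: 1 marking
depth 1: 7 markings reached so far
depth 2: 25 markings reached so far
depth 3: 60 markings reached so far
depth 4: 130 markings reached so far
target is not among the 130 markings reachable within 4 steps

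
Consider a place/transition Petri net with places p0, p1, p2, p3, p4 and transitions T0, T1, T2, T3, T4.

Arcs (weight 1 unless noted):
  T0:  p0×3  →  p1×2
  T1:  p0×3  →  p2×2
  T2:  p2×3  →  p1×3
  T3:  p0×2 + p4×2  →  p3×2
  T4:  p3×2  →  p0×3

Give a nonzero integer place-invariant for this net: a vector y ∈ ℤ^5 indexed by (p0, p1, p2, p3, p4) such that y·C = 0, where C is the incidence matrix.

Incidence matrix C (rows=places, cols=transitions):
       T0   T1   T2   T3   T4
   p0  -3   -3    0   -2    3
   p1   2    0    3    0    0
   p2   0    2   -3    0    0
   p3   0    0    0    2   -2
   p4   0    0    0   -2    0

Candidate y = [2, 3, 3, 3, 1]; check y·C column-wise:
  col T0: 2·-3 + 3·2 + 3·0 + 3·0 + 1·0 = 0
  col T1: 2·-3 + 3·0 + 3·2 + 3·0 + 1·0 = 0
  col T2: 2·0 + 3·3 + 3·-3 + 3·0 + 1·0 = 0
  col T3: 2·-2 + 3·0 + 3·0 + 3·2 + 1·-2 = 0
  col T4: 2·3 + 3·0 + 3·0 + 3·-2 + 1·0 = 0

y = (p0:2, p1:3, p2:3, p3:3, p4:1)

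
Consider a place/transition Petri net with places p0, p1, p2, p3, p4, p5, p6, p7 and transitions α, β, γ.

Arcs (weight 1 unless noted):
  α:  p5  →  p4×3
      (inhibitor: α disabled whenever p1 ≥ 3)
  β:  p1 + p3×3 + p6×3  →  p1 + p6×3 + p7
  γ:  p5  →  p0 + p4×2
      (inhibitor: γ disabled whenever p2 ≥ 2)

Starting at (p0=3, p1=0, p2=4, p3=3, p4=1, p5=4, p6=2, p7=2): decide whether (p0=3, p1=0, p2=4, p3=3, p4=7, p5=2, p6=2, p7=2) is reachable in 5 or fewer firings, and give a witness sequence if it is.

step 1: fire α:  (p0=3, p1=0, p2=4, p3=3, p4=1, p5=4, p6=2, p7=2) → (p0=3, p1=0, p2=4, p3=3, p4=4, p5=3, p6=2, p7=2)
step 2: fire α:  (p0=3, p1=0, p2=4, p3=3, p4=4, p5=3, p6=2, p7=2) → (p0=3, p1=0, p2=4, p3=3, p4=7, p5=2, p6=2, p7=2)

YES — reachable via ⟨α, α⟩ (2 firings)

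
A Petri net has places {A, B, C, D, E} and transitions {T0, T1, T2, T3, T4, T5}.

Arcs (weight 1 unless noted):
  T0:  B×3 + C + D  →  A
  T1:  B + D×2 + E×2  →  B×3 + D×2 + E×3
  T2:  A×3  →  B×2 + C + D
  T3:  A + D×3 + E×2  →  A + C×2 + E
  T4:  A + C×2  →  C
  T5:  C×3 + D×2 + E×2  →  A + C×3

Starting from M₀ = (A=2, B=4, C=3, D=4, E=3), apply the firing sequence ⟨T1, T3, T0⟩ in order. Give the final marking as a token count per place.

step 1: fire T1:  (A=2, B=4, C=3, D=4, E=3) → (A=2, B=6, C=3, D=4, E=4)
step 2: fire T3:  (A=2, B=6, C=3, D=4, E=4) → (A=2, B=6, C=5, D=1, E=3)
step 3: fire T0:  (A=2, B=6, C=5, D=1, E=3) → (A=3, B=3, C=4, D=0, E=3)

(A=3, B=3, C=4, D=0, E=3)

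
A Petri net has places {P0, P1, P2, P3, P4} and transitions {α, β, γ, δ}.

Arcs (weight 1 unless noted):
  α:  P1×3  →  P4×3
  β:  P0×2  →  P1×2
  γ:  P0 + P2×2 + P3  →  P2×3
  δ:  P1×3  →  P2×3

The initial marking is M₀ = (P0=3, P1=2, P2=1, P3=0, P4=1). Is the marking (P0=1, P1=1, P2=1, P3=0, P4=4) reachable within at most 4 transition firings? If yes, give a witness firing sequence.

YES — reachable via ⟨β, α⟩ (2 firings)

step 1: fire β:  (P0=3, P1=2, P2=1, P3=0, P4=1) → (P0=1, P1=4, P2=1, P3=0, P4=1)
step 2: fire α:  (P0=1, P1=4, P2=1, P3=0, P4=1) → (P0=1, P1=1, P2=1, P3=0, P4=4)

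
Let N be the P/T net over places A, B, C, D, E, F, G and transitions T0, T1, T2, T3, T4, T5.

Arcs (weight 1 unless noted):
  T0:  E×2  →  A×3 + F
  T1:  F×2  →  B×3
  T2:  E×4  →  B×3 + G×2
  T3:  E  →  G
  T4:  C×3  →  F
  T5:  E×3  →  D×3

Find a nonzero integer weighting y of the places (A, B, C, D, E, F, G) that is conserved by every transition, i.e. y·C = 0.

y = (A:1, B:2, C:1, D:3, E:3, F:3, G:3)

Incidence matrix C (rows=places, cols=transitions):
       T0   T1   T2   T3   T4   T5
    A   3    0    0    0    0    0
    B   0    3    3    0    0    0
    C   0    0    0    0   -3    0
    D   0    0    0    0    0    3
    E  -2    0   -4   -1    0   -3
    F   1   -2    0    0    1    0
    G   0    0    2    1    0    0

Candidate y = [1, 2, 1, 3, 3, 3, 3]; check y·C column-wise:
  col T0: 1·3 + 2·0 + 1·0 + 3·0 + 3·-2 + 3·1 + 3·0 = 0
  col T1: 1·0 + 2·3 + 1·0 + 3·0 + 3·0 + 3·-2 + 3·0 = 0
  col T2: 1·0 + 2·3 + 1·0 + 3·0 + 3·-4 + 3·0 + 3·2 = 0
  col T3: 1·0 + 2·0 + 1·0 + 3·0 + 3·-1 + 3·0 + 3·1 = 0
  col T4: 1·0 + 2·0 + 1·-3 + 3·0 + 3·0 + 3·1 + 3·0 = 0
  col T5: 1·0 + 2·0 + 1·0 + 3·3 + 3·-3 + 3·0 + 3·0 = 0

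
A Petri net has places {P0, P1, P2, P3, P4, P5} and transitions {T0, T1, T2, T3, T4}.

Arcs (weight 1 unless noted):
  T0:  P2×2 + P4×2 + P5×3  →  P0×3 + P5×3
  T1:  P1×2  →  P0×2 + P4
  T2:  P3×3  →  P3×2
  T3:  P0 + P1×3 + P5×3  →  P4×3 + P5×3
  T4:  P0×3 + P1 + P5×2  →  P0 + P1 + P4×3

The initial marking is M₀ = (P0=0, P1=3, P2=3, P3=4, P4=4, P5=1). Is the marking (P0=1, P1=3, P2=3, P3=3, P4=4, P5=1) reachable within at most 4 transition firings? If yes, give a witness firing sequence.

NO — not reachable within 4 firings

depth 0: 1 marking
depth 1: 3 markings reached so far
depth 2: 5 markings reached so far
depth 3: 6 markings reached so far
depth 4: 6 markings reached so far
(frontier empty at depth 4; search complete)
target is not among the 6 markings reachable within 4 steps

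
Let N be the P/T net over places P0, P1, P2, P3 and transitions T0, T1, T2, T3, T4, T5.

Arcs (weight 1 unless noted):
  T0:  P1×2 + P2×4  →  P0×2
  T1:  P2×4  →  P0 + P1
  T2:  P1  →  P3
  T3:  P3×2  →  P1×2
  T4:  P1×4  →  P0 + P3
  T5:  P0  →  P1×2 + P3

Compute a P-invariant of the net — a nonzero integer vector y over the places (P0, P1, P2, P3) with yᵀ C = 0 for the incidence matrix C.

Incidence matrix C (rows=places, cols=transitions):
       T0   T1   T2   T3   T4   T5
   P0   2    1    0    0    1   -1
   P1  -2    1   -1    2   -4    2
   P2  -4   -4    0    0    0    0
   P3   0    0    1   -2    1    1

Candidate y = [3, 1, 1, 1]; check y·C column-wise:
  col T0: 3·2 + 1·-2 + 1·-4 + 1·0 = 0
  col T1: 3·1 + 1·1 + 1·-4 + 1·0 = 0
  col T2: 3·0 + 1·-1 + 1·0 + 1·1 = 0
  col T3: 3·0 + 1·2 + 1·0 + 1·-2 = 0
  col T4: 3·1 + 1·-4 + 1·0 + 1·1 = 0
  col T5: 3·-1 + 1·2 + 1·0 + 1·1 = 0

y = (P0:3, P1:1, P2:1, P3:1)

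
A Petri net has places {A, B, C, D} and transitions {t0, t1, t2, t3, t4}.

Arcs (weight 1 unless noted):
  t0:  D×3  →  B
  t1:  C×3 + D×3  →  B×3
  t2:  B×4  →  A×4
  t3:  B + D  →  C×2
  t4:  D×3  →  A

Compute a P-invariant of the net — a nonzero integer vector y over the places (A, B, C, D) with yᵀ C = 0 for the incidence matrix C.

y = (A:3, B:3, C:2, D:1)

Incidence matrix C (rows=places, cols=transitions):
       t0   t1   t2   t3   t4
    A   0    0    4    0    1
    B   1    3   -4   -1    0
    C   0   -3    0    2    0
    D  -3   -3    0   -1   -3

Candidate y = [3, 3, 2, 1]; check y·C column-wise:
  col t0: 3·0 + 3·1 + 2·0 + 1·-3 = 0
  col t1: 3·0 + 3·3 + 2·-3 + 1·-3 = 0
  col t2: 3·4 + 3·-4 + 2·0 + 1·0 = 0
  col t3: 3·0 + 3·-1 + 2·2 + 1·-1 = 0
  col t4: 3·1 + 3·0 + 2·0 + 1·-3 = 0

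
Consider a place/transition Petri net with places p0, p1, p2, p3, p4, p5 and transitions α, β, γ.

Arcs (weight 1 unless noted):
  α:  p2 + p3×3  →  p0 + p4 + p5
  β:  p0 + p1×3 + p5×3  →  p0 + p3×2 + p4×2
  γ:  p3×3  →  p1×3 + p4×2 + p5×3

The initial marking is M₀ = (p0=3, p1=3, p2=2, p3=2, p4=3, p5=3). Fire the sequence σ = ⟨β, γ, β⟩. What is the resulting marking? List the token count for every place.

step 1: fire β:  (p0=3, p1=3, p2=2, p3=2, p4=3, p5=3) → (p0=3, p1=0, p2=2, p3=4, p4=5, p5=0)
step 2: fire γ:  (p0=3, p1=0, p2=2, p3=4, p4=5, p5=0) → (p0=3, p1=3, p2=2, p3=1, p4=7, p5=3)
step 3: fire β:  (p0=3, p1=3, p2=2, p3=1, p4=7, p5=3) → (p0=3, p1=0, p2=2, p3=3, p4=9, p5=0)

(p0=3, p1=0, p2=2, p3=3, p4=9, p5=0)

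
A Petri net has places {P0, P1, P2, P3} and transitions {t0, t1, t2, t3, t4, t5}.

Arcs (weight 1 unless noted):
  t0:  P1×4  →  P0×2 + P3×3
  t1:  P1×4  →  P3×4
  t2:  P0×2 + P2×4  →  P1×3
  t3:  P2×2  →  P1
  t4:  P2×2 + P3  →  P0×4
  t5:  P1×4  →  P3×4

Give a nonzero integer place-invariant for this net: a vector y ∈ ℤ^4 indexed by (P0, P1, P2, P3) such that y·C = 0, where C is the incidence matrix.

y = (P0:1, P1:2, P2:1, P3:2)

Incidence matrix C (rows=places, cols=transitions):
       t0   t1   t2   t3   t4   t5
   P0   2    0   -2    0    4    0
   P1  -4   -4    3    1    0   -4
   P2   0    0   -4   -2   -2    0
   P3   3    4    0    0   -1    4

Candidate y = [1, 2, 1, 2]; check y·C column-wise:
  col t0: 1·2 + 2·-4 + 1·0 + 2·3 = 0
  col t1: 1·0 + 2·-4 + 1·0 + 2·4 = 0
  col t2: 1·-2 + 2·3 + 1·-4 + 2·0 = 0
  col t3: 1·0 + 2·1 + 1·-2 + 2·0 = 0
  col t4: 1·4 + 2·0 + 1·-2 + 2·-1 = 0
  col t5: 1·0 + 2·-4 + 1·0 + 2·4 = 0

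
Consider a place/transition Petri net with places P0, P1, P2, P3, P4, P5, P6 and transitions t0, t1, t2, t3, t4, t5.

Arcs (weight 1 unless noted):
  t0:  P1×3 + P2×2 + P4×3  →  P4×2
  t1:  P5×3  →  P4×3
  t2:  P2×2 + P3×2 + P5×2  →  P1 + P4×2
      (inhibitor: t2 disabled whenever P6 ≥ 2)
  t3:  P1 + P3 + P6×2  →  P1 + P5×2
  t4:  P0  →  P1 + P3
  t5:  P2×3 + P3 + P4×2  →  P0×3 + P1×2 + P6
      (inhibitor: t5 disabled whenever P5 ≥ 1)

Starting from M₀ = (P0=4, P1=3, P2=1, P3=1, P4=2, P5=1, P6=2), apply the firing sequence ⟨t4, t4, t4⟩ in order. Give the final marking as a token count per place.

(P0=1, P1=6, P2=1, P3=4, P4=2, P5=1, P6=2)

step 1: fire t4:  (P0=4, P1=3, P2=1, P3=1, P4=2, P5=1, P6=2) → (P0=3, P1=4, P2=1, P3=2, P4=2, P5=1, P6=2)
step 2: fire t4:  (P0=3, P1=4, P2=1, P3=2, P4=2, P5=1, P6=2) → (P0=2, P1=5, P2=1, P3=3, P4=2, P5=1, P6=2)
step 3: fire t4:  (P0=2, P1=5, P2=1, P3=3, P4=2, P5=1, P6=2) → (P0=1, P1=6, P2=1, P3=4, P4=2, P5=1, P6=2)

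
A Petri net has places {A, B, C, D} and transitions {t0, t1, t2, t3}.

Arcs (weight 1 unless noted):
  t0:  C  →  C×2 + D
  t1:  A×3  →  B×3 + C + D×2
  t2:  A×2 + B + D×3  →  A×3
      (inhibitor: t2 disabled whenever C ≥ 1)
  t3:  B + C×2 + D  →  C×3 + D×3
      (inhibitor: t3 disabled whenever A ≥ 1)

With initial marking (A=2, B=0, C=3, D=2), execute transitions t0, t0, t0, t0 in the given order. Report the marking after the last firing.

step 1: fire t0:  (A=2, B=0, C=3, D=2) → (A=2, B=0, C=4, D=3)
step 2: fire t0:  (A=2, B=0, C=4, D=3) → (A=2, B=0, C=5, D=4)
step 3: fire t0:  (A=2, B=0, C=5, D=4) → (A=2, B=0, C=6, D=5)
step 4: fire t0:  (A=2, B=0, C=6, D=5) → (A=2, B=0, C=7, D=6)

(A=2, B=0, C=7, D=6)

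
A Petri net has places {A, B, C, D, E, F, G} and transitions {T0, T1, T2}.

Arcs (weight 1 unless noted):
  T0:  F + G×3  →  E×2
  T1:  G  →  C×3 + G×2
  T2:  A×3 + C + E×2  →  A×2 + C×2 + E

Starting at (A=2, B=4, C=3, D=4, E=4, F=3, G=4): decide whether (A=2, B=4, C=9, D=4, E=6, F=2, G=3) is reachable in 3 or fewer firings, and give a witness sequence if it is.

YES — reachable via ⟨T0, T1, T1⟩ (3 firings)

step 1: fire T0:  (A=2, B=4, C=3, D=4, E=4, F=3, G=4) → (A=2, B=4, C=3, D=4, E=6, F=2, G=1)
step 2: fire T1:  (A=2, B=4, C=3, D=4, E=6, F=2, G=1) → (A=2, B=4, C=6, D=4, E=6, F=2, G=2)
step 3: fire T1:  (A=2, B=4, C=6, D=4, E=6, F=2, G=2) → (A=2, B=4, C=9, D=4, E=6, F=2, G=3)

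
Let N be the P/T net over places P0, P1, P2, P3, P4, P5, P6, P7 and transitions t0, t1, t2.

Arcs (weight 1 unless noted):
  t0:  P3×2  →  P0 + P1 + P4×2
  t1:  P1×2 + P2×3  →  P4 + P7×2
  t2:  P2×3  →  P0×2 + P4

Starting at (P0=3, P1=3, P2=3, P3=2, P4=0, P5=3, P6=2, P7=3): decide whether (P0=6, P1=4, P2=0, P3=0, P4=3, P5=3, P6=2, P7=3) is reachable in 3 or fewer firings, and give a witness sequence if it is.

YES — reachable via ⟨t0, t2⟩ (2 firings)

step 1: fire t0:  (P0=3, P1=3, P2=3, P3=2, P4=0, P5=3, P6=2, P7=3) → (P0=4, P1=4, P2=3, P3=0, P4=2, P5=3, P6=2, P7=3)
step 2: fire t2:  (P0=4, P1=4, P2=3, P3=0, P4=2, P5=3, P6=2, P7=3) → (P0=6, P1=4, P2=0, P3=0, P4=3, P5=3, P6=2, P7=3)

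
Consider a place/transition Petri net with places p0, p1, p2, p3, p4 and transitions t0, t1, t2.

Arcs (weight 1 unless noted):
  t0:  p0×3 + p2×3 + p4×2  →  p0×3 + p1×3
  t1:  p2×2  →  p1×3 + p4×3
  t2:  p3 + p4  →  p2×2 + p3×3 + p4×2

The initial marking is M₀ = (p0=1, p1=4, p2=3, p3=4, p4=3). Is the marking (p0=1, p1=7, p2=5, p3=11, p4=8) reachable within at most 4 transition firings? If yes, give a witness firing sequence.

depth 0: 1 marking
depth 1: 3 markings reached so far
depth 2: 5 markings reached so far
depth 3: 8 markings reached so far
depth 4: 11 markings reached so far
target is not among the 11 markings reachable within 4 steps

NO — not reachable within 4 firings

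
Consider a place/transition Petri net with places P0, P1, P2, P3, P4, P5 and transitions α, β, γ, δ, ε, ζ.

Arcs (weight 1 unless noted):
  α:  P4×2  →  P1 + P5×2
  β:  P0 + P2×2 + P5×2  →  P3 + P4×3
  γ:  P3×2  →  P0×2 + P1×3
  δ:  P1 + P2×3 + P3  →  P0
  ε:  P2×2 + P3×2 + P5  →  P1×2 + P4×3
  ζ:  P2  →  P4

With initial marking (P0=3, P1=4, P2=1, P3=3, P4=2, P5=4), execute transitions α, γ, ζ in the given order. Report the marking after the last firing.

(P0=5, P1=8, P2=0, P3=1, P4=1, P5=6)

step 1: fire α:  (P0=3, P1=4, P2=1, P3=3, P4=2, P5=4) → (P0=3, P1=5, P2=1, P3=3, P4=0, P5=6)
step 2: fire γ:  (P0=3, P1=5, P2=1, P3=3, P4=0, P5=6) → (P0=5, P1=8, P2=1, P3=1, P4=0, P5=6)
step 3: fire ζ:  (P0=5, P1=8, P2=1, P3=1, P4=0, P5=6) → (P0=5, P1=8, P2=0, P3=1, P4=1, P5=6)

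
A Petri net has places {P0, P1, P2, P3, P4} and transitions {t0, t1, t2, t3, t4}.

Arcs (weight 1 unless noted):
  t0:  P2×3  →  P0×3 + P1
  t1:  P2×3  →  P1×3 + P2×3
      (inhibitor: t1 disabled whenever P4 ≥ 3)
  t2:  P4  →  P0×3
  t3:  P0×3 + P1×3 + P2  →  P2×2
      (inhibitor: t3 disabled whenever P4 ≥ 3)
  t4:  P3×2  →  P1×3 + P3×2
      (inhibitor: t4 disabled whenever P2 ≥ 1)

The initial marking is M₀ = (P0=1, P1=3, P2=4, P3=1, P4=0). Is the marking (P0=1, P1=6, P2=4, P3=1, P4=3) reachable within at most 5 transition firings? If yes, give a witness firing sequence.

NO — not reachable within 5 firings

depth 0: 1 marking
depth 1: 3 markings reached so far
depth 2: 6 markings reached so far
depth 3: 9 markings reached so far
depth 4: 12 markings reached so far
depth 5: 15 markings reached so far
target is not among the 15 markings reachable within 5 steps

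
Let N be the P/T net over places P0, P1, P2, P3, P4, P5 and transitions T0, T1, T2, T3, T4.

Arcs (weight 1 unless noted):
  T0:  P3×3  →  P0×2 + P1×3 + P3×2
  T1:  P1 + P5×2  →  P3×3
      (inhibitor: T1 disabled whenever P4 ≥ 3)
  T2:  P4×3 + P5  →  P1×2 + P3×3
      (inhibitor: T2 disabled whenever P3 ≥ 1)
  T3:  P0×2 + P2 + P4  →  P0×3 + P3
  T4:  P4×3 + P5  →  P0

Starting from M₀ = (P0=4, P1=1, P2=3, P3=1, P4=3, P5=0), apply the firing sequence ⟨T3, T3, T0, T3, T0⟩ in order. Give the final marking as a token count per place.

(P0=11, P1=7, P2=0, P3=2, P4=0, P5=0)

step 1: fire T3:  (P0=4, P1=1, P2=3, P3=1, P4=3, P5=0) → (P0=5, P1=1, P2=2, P3=2, P4=2, P5=0)
step 2: fire T3:  (P0=5, P1=1, P2=2, P3=2, P4=2, P5=0) → (P0=6, P1=1, P2=1, P3=3, P4=1, P5=0)
step 3: fire T0:  (P0=6, P1=1, P2=1, P3=3, P4=1, P5=0) → (P0=8, P1=4, P2=1, P3=2, P4=1, P5=0)
step 4: fire T3:  (P0=8, P1=4, P2=1, P3=2, P4=1, P5=0) → (P0=9, P1=4, P2=0, P3=3, P4=0, P5=0)
step 5: fire T0:  (P0=9, P1=4, P2=0, P3=3, P4=0, P5=0) → (P0=11, P1=7, P2=0, P3=2, P4=0, P5=0)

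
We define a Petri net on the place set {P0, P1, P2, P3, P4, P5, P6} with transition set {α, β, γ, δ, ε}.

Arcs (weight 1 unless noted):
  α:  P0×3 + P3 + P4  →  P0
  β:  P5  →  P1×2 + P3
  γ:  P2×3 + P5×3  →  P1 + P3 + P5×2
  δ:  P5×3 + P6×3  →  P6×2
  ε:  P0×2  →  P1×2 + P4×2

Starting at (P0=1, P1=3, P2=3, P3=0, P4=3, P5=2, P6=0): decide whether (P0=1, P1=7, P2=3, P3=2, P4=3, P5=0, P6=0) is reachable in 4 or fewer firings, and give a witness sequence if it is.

YES — reachable via ⟨β, β⟩ (2 firings)

step 1: fire β:  (P0=1, P1=3, P2=3, P3=0, P4=3, P5=2, P6=0) → (P0=1, P1=5, P2=3, P3=1, P4=3, P5=1, P6=0)
step 2: fire β:  (P0=1, P1=5, P2=3, P3=1, P4=3, P5=1, P6=0) → (P0=1, P1=7, P2=3, P3=2, P4=3, P5=0, P6=0)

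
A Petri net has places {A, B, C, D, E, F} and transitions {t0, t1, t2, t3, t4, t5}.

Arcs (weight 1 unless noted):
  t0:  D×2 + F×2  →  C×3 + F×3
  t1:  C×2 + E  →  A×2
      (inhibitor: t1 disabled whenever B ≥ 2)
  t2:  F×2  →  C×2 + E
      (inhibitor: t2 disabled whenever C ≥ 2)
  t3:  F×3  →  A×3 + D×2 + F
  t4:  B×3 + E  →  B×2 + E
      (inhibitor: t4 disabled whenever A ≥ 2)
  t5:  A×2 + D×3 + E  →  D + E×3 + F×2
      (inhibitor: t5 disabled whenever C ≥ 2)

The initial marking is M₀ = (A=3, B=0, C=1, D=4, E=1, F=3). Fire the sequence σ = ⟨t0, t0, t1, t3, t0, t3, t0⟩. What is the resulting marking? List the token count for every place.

(A=11, B=0, C=11, D=0, E=0, F=3)

step 1: fire t0:  (A=3, B=0, C=1, D=4, E=1, F=3) → (A=3, B=0, C=4, D=2, E=1, F=4)
step 2: fire t0:  (A=3, B=0, C=4, D=2, E=1, F=4) → (A=3, B=0, C=7, D=0, E=1, F=5)
step 3: fire t1:  (A=3, B=0, C=7, D=0, E=1, F=5) → (A=5, B=0, C=5, D=0, E=0, F=5)
step 4: fire t3:  (A=5, B=0, C=5, D=0, E=0, F=5) → (A=8, B=0, C=5, D=2, E=0, F=3)
step 5: fire t0:  (A=8, B=0, C=5, D=2, E=0, F=3) → (A=8, B=0, C=8, D=0, E=0, F=4)
step 6: fire t3:  (A=8, B=0, C=8, D=0, E=0, F=4) → (A=11, B=0, C=8, D=2, E=0, F=2)
step 7: fire t0:  (A=11, B=0, C=8, D=2, E=0, F=2) → (A=11, B=0, C=11, D=0, E=0, F=3)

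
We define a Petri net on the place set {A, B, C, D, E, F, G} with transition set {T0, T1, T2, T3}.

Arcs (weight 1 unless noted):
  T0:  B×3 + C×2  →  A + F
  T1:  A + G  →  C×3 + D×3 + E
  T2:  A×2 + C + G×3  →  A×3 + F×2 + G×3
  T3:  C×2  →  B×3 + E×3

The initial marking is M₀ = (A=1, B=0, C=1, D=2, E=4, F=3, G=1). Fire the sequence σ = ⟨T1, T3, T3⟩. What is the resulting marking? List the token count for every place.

(A=0, B=6, C=0, D=5, E=11, F=3, G=0)

step 1: fire T1:  (A=1, B=0, C=1, D=2, E=4, F=3, G=1) → (A=0, B=0, C=4, D=5, E=5, F=3, G=0)
step 2: fire T3:  (A=0, B=0, C=4, D=5, E=5, F=3, G=0) → (A=0, B=3, C=2, D=5, E=8, F=3, G=0)
step 3: fire T3:  (A=0, B=3, C=2, D=5, E=8, F=3, G=0) → (A=0, B=6, C=0, D=5, E=11, F=3, G=0)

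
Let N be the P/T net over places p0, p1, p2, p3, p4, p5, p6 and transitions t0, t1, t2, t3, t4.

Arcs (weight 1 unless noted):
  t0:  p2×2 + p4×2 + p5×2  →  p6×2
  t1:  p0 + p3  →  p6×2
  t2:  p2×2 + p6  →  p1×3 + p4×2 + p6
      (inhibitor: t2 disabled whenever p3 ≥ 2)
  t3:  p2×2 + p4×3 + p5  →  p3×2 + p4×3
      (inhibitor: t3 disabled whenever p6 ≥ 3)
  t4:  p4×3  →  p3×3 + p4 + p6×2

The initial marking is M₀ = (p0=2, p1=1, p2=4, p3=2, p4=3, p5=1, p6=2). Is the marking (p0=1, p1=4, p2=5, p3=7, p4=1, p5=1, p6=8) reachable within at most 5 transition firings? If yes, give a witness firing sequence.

NO — not reachable within 5 firings

depth 0: 1 marking
depth 1: 4 markings reached so far
depth 2: 9 markings reached so far
depth 3: 15 markings reached so far
depth 4: 20 markings reached so far
depth 5: 23 markings reached so far
target is not among the 23 markings reachable within 5 steps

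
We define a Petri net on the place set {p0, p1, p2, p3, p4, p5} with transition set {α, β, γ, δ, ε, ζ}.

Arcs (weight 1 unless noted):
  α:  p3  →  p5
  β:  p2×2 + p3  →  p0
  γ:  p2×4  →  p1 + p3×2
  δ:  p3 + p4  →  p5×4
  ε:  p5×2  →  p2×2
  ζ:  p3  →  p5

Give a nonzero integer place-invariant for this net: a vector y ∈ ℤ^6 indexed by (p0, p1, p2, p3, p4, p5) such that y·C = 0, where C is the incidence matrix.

Incidence matrix C (rows=places, cols=transitions):
        α    β    γ    δ    ε    ζ
   p0   0    1    0    0    0    0
   p1   0    0    1    0    0    0
   p2   0   -2   -4    0    2    0
   p3  -1   -1    2   -1    0   -1
   p4   0    0    0   -1    0    0
   p5   1    0    0    4   -2    1

Candidate y = [3, 2, 1, 1, 3, 1]; check y·C column-wise:
  col α: 3·0 + 2·0 + 1·0 + 1·-1 + 3·0 + 1·1 = 0
  col β: 3·1 + 2·0 + 1·-2 + 1·-1 + 3·0 + 1·0 = 0
  col γ: 3·0 + 2·1 + 1·-4 + 1·2 + 3·0 + 1·0 = 0
  col δ: 3·0 + 2·0 + 1·0 + 1·-1 + 3·-1 + 1·4 = 0
  col ε: 3·0 + 2·0 + 1·2 + 1·0 + 3·0 + 1·-2 = 0
  col ζ: 3·0 + 2·0 + 1·0 + 1·-1 + 3·0 + 1·1 = 0

y = (p0:3, p1:2, p2:1, p3:1, p4:3, p5:1)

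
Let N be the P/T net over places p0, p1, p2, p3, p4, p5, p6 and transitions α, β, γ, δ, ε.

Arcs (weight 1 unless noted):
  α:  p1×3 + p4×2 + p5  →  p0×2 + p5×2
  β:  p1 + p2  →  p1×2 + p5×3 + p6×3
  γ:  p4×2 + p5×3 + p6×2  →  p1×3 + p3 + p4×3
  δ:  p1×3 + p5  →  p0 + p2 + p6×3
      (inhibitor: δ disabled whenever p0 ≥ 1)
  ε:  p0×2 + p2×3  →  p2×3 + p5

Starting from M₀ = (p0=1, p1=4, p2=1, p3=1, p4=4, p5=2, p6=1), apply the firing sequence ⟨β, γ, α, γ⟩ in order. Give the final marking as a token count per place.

(p0=3, p1=8, p2=0, p3=3, p4=4, p5=0, p6=0)

step 1: fire β:  (p0=1, p1=4, p2=1, p3=1, p4=4, p5=2, p6=1) → (p0=1, p1=5, p2=0, p3=1, p4=4, p5=5, p6=4)
step 2: fire γ:  (p0=1, p1=5, p2=0, p3=1, p4=4, p5=5, p6=4) → (p0=1, p1=8, p2=0, p3=2, p4=5, p5=2, p6=2)
step 3: fire α:  (p0=1, p1=8, p2=0, p3=2, p4=5, p5=2, p6=2) → (p0=3, p1=5, p2=0, p3=2, p4=3, p5=3, p6=2)
step 4: fire γ:  (p0=3, p1=5, p2=0, p3=2, p4=3, p5=3, p6=2) → (p0=3, p1=8, p2=0, p3=3, p4=4, p5=0, p6=0)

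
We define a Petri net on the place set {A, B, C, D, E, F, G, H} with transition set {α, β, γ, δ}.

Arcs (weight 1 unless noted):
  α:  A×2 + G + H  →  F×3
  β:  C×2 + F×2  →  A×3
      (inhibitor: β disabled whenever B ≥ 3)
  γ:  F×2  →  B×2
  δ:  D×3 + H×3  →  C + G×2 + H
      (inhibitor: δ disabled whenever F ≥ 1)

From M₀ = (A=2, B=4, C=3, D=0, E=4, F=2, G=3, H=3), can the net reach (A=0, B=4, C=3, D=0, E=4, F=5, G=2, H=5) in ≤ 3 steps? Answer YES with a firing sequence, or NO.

depth 0: 1 marking
depth 1: 3 markings reached so far
depth 2: 4 markings reached so far
depth 3: 5 markings reached so far
target is not among the 5 markings reachable within 3 steps

NO — not reachable within 3 firings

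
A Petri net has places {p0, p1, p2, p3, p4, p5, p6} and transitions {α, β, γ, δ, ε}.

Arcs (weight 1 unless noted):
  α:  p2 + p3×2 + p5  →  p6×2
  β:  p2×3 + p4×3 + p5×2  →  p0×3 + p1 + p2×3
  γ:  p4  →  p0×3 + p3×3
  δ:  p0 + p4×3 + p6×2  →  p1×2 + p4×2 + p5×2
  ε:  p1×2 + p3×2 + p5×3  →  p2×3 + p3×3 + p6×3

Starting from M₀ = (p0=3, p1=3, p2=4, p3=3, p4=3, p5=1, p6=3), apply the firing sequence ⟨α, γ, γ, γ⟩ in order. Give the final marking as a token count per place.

step 1: fire α:  (p0=3, p1=3, p2=4, p3=3, p4=3, p5=1, p6=3) → (p0=3, p1=3, p2=3, p3=1, p4=3, p5=0, p6=5)
step 2: fire γ:  (p0=3, p1=3, p2=3, p3=1, p4=3, p5=0, p6=5) → (p0=6, p1=3, p2=3, p3=4, p4=2, p5=0, p6=5)
step 3: fire γ:  (p0=6, p1=3, p2=3, p3=4, p4=2, p5=0, p6=5) → (p0=9, p1=3, p2=3, p3=7, p4=1, p5=0, p6=5)
step 4: fire γ:  (p0=9, p1=3, p2=3, p3=7, p4=1, p5=0, p6=5) → (p0=12, p1=3, p2=3, p3=10, p4=0, p5=0, p6=5)

(p0=12, p1=3, p2=3, p3=10, p4=0, p5=0, p6=5)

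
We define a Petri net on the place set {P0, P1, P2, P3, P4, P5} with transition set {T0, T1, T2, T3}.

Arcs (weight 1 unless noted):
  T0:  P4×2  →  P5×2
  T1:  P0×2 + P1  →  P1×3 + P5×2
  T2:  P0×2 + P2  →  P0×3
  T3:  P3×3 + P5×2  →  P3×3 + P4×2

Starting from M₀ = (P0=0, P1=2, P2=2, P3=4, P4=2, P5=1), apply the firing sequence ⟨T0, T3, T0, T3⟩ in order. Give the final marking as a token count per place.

step 1: fire T0:  (P0=0, P1=2, P2=2, P3=4, P4=2, P5=1) → (P0=0, P1=2, P2=2, P3=4, P4=0, P5=3)
step 2: fire T3:  (P0=0, P1=2, P2=2, P3=4, P4=0, P5=3) → (P0=0, P1=2, P2=2, P3=4, P4=2, P5=1)
step 3: fire T0:  (P0=0, P1=2, P2=2, P3=4, P4=2, P5=1) → (P0=0, P1=2, P2=2, P3=4, P4=0, P5=3)
step 4: fire T3:  (P0=0, P1=2, P2=2, P3=4, P4=0, P5=3) → (P0=0, P1=2, P2=2, P3=4, P4=2, P5=1)

(P0=0, P1=2, P2=2, P3=4, P4=2, P5=1)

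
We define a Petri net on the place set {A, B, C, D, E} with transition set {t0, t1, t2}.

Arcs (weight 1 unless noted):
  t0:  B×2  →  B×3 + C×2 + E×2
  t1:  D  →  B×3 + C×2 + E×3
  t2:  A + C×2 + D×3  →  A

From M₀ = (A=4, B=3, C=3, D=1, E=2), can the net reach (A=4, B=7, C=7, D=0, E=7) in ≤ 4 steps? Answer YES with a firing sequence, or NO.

step 1: fire t0:  (A=4, B=3, C=3, D=1, E=2) → (A=4, B=4, C=5, D=1, E=4)
step 2: fire t1:  (A=4, B=4, C=5, D=1, E=4) → (A=4, B=7, C=7, D=0, E=7)

YES — reachable via ⟨t0, t1⟩ (2 firings)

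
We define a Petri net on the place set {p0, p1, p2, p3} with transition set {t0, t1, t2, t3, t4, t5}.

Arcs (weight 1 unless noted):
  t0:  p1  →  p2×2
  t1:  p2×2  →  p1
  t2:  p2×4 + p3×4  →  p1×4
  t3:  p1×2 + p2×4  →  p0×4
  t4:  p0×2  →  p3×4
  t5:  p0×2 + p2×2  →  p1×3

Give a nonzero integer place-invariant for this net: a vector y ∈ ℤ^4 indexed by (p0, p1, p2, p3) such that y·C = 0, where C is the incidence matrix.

y = (p0:2, p1:2, p2:1, p3:1)

Incidence matrix C (rows=places, cols=transitions):
       t0   t1   t2   t3   t4   t5
   p0   0    0    0    4   -2   -2
   p1  -1    1    4   -2    0    3
   p2   2   -2   -4   -4    0   -2
   p3   0    0   -4    0    4    0

Candidate y = [2, 2, 1, 1]; check y·C column-wise:
  col t0: 2·0 + 2·-1 + 1·2 + 1·0 = 0
  col t1: 2·0 + 2·1 + 1·-2 + 1·0 = 0
  col t2: 2·0 + 2·4 + 1·-4 + 1·-4 = 0
  col t3: 2·4 + 2·-2 + 1·-4 + 1·0 = 0
  col t4: 2·-2 + 2·0 + 1·0 + 1·4 = 0
  col t5: 2·-2 + 2·3 + 1·-2 + 1·0 = 0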